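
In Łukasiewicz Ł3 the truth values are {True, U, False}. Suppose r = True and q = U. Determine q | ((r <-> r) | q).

True

r <-> r = True <-> True = True
(r <-> r) | q = True | U = True
q | ((r <-> r) | q) = U | True = True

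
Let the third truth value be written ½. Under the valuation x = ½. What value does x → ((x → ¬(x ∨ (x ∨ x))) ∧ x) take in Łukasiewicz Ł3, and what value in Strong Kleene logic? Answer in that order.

⊤; ½

In Łukasiewicz Ł3: x ∨ x = ½ ∨ ½ = ½
x ∨ (x ∨ x) = ½ ∨ ½ = ½
¬(x ∨ (x ∨ x)) = ¬½ = ½
x → ¬(x ∨ (x ∨ x)) = ½ → ½ = ⊤  [min(1, 1−½+½)]
(x → ¬(x ∨ (x ∨ x))) ∧ x = ⊤ ∧ ½ = ½
x → ((x → ¬(x ∨ (x ∨ x))) ∧ x) = ½ → ½ = ⊤
In Strong Kleene logic: x ∨ x = ½ ∨ ½ = ½
x ∨ (x ∨ x) = ½ ∨ ½ = ½
¬(x ∨ (x ∨ x)) = ¬½ = ½
x → ¬(x ∨ (x ∨ x)) = ½ → ½ = ½  [¬½ ∨ ½]
(x → ¬(x ∨ (x ∨ x))) ∧ x = ½ ∧ ½ = ½
x → ((x → ¬(x ∨ (x ∨ x))) ∧ x) = ½ → ½ = ½
They differ because Łukasiewicz Ł3 and Strong Kleene logic treat ½ differently under implication.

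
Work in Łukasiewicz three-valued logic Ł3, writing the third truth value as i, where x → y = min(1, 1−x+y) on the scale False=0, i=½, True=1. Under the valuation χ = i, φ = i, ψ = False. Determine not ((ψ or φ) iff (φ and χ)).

False

ψ or φ = False or i = i
φ and χ = i and i = i
(ψ or φ) iff (φ and χ) = i iff i = True  [1 − |½−½|]
not ((ψ or φ) iff (φ and χ)) = not True = False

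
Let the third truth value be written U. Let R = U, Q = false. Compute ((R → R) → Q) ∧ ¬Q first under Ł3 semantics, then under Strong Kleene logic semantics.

In Ł3: R → R = U → U = true
(R → R) → Q = true → false = false
¬Q = ¬false = true
((R → R) → Q) ∧ ¬Q = false ∧ true = false
In Strong Kleene logic: R → R = U → U = U  [¬U ∨ U]
(R → R) → Q = U → false = U
¬Q = ¬false = true
((R → R) → Q) ∧ ¬Q = U ∧ true = U
They differ because Ł3 and Strong Kleene logic treat U differently under implication.

false; U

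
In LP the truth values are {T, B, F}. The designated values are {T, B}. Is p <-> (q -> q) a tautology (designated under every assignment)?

No

Countermodel: p=F, q=T gives F, which is not designated.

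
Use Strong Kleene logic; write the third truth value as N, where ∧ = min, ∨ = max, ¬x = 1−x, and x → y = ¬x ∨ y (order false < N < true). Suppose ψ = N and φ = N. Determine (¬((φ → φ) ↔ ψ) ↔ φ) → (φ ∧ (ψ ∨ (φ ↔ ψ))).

N

φ → φ = N → N = N  [¬N ∨ N]
(φ → φ) ↔ ψ = N ↔ N = N
¬((φ → φ) ↔ ψ) = ¬N = N
¬((φ → φ) ↔ ψ) ↔ φ = N ↔ N = N
φ ↔ ψ = N ↔ N = N
ψ ∨ (φ ↔ ψ) = N ∨ N = N
φ ∧ (ψ ∨ (φ ↔ ψ)) = N ∧ N = N
(¬((φ → φ) ↔ ψ) ↔ φ) → (φ ∧ (ψ ∨ (φ ↔ ψ))) = N → N = N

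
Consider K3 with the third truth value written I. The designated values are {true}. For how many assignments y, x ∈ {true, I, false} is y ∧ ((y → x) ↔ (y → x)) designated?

Designated under: (y=true, x=true); (y=true, x=false).

2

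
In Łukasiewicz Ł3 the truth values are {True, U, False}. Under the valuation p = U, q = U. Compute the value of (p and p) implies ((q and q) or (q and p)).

True

p and p = U and U = U
q and q = U and U = U
q and p = U and U = U
(q and q) or (q and p) = U or U = U
(p and p) implies ((q and q) or (q and p)) = U implies U = True  [min(1, 1−½+½)]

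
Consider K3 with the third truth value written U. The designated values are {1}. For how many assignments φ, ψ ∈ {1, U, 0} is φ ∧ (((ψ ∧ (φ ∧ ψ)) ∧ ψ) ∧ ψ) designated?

Designated under: (φ=1, ψ=1).

1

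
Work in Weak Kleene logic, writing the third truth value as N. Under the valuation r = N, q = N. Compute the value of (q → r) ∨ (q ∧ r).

N

q → r = N → N = N
q ∧ r = N ∧ N = N
(q → r) ∨ (q ∧ r) = N ∨ N = N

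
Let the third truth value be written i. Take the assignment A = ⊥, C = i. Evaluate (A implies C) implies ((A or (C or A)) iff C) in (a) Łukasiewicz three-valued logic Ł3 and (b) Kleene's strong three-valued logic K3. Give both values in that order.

In Łukasiewicz three-valued logic Ł3: A implies C = ⊥ implies i = ⊤  [min(1, 1−0+½)]
C or A = i or ⊥ = i
A or (C or A) = ⊥ or i = i
(A or (C or A)) iff C = i iff i = ⊤
(A implies C) implies ((A or (C or A)) iff C) = ⊤ implies ⊤ = ⊤
In Kleene's strong three-valued logic K3: A implies C = ⊥ implies i = ⊤  [not ⊥ or i]
C or A = i or ⊥ = i
A or (C or A) = ⊥ or i = i
(A or (C or A)) iff C = i iff i = i
(A implies C) implies ((A or (C or A)) iff C) = ⊤ implies i = i
They differ because Łukasiewicz three-valued logic Ł3 and Kleene's strong three-valued logic K3 treat i differently under implication.

⊤; i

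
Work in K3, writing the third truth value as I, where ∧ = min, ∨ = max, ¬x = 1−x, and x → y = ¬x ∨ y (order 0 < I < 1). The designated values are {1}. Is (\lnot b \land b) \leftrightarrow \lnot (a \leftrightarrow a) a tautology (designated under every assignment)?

No

Countermodel: b=1, a=I gives I, which is not designated.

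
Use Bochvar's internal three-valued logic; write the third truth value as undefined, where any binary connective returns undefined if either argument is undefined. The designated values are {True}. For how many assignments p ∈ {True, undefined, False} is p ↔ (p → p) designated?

p=True: True ✓
p=undefined: undefined ·
p=False: False ·

1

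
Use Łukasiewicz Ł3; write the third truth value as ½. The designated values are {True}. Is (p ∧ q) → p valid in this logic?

Yes

Every assignment of p, q over {True, ½, False} gives a value in {True}.
In particular, with p=½, q=½: (p ∧ q) → p = True.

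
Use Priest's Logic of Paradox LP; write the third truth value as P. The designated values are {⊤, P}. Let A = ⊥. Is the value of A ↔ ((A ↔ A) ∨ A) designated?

A ↔ A = ⊥ ↔ ⊥ = ⊤
(A ↔ A) ∨ A = ⊤ ∨ ⊥ = ⊤
A ↔ ((A ↔ A) ∨ A) = ⊥ ↔ ⊤ = ⊥
⊥ ∉ {⊤, P}.

No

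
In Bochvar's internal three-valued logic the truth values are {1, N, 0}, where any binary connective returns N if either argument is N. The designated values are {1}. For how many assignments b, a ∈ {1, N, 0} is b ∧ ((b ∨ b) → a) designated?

1

Designated under: (b=1, a=1).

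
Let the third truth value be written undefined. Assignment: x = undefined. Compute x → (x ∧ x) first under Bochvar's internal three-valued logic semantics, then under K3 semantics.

undefined; undefined

In Bochvar's internal three-valued logic: x ∧ x = undefined ∧ undefined = undefined
x → (x ∧ x) = undefined → undefined = undefined
In K3: x ∧ x = undefined ∧ undefined = undefined
x → (x ∧ x) = undefined → undefined = undefined  [¬undefined ∨ undefined]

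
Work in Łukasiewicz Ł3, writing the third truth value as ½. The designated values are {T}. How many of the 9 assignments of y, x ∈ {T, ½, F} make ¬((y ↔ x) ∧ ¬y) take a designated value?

4

Designated under: (y=T, x=T); (y=T, x=½); (y=T, x=F); (y=F, x=T).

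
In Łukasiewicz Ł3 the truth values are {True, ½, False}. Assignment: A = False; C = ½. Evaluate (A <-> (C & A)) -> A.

False

C & A = ½ & False = False
A <-> (C & A) = False <-> False = True
(A <-> (C & A)) -> A = True -> False = False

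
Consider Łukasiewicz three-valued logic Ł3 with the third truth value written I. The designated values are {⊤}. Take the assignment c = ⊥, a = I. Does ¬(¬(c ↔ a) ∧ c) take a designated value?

c ↔ a = ⊥ ↔ I = I
¬(c ↔ a) = ¬I = I
¬(c ↔ a) ∧ c = I ∧ ⊥ = ⊥
¬(¬(c ↔ a) ∧ c) = ¬⊥ = ⊤
⊤ ∈ {⊤}.

Yes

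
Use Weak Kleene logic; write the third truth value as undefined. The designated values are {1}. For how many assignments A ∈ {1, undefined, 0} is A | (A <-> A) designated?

A=1: 1 ✓
A=undefined: undefined ·
A=0: 1 ✓

2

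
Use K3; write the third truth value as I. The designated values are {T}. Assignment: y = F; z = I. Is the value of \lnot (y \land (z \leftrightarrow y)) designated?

Yes

z \leftrightarrow y = I \leftrightarrow F = I
y \land (z \leftrightarrow y) = F \land I = F
\lnot (y \land (z \leftrightarrow y)) = \lnot F = T
T ∈ {T}.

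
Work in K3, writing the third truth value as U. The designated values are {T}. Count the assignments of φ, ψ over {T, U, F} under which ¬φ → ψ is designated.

5

Of the 9 assignments, 5 give a value in {T}.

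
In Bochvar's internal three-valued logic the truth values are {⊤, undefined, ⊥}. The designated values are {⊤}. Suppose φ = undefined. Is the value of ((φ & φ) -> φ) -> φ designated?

φ & φ = undefined & undefined = undefined
(φ & φ) -> φ = undefined -> undefined = undefined  [any arg is the third value ⇒ result is the third value]
((φ & φ) -> φ) -> φ = undefined -> undefined = undefined
undefined ∉ {⊤}.

No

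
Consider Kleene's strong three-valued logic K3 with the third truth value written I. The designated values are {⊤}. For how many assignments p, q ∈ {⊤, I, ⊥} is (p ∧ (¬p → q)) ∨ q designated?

5

Of the 9 assignments, 5 give a value in {⊤}.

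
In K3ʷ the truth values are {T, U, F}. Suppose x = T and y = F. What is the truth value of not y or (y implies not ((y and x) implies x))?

not y = not F = T
y and x = F and T = F
(y and x) implies x = F implies T = T
not ((y and x) implies x) = not T = F
y implies not ((y and x) implies x) = F implies F = T
not y or (y implies not ((y and x) implies x)) = T or T = T

T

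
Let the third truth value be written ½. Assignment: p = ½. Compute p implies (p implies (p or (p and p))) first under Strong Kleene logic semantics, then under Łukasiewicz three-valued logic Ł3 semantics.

½; true

In Strong Kleene logic: p and p = ½ and ½ = ½
p or (p and p) = ½ or ½ = ½
p implies (p or (p and p)) = ½ implies ½ = ½
p implies (p implies (p or (p and p))) = ½ implies ½ = ½
In Łukasiewicz three-valued logic Ł3: p and p = ½ and ½ = ½
p or (p and p) = ½ or ½ = ½
p implies (p or (p and p)) = ½ implies ½ = true
p implies (p implies (p or (p and p))) = ½ implies true = true
They differ because Strong Kleene logic and Łukasiewicz three-valued logic Ł3 treat ½ differently under implication.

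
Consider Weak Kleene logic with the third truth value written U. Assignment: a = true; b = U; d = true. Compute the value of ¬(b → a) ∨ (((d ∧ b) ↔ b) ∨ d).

U

b → a = U → true = U  [any arg is the third value ⇒ result is the third value]
¬(b → a) = ¬U = U
d ∧ b = true ∧ U = U
(d ∧ b) ↔ b = U ↔ U = U
((d ∧ b) ↔ b) ∨ d = U ∨ true = U
¬(b → a) ∨ (((d ∧ b) ↔ b) ∨ d) = U ∨ U = U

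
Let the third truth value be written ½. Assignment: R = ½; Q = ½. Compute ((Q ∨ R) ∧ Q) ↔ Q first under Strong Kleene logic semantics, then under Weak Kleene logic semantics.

½; ½

In Strong Kleene logic: Q ∨ R = ½ ∨ ½ = ½
(Q ∨ R) ∧ Q = ½ ∧ ½ = ½
((Q ∨ R) ∧ Q) ↔ Q = ½ ↔ ½ = ½
In Weak Kleene logic: Q ∨ R = ½ ∨ ½ = ½
(Q ∨ R) ∧ Q = ½ ∧ ½ = ½
((Q ∨ R) ∧ Q) ↔ Q = ½ ↔ ½ = ½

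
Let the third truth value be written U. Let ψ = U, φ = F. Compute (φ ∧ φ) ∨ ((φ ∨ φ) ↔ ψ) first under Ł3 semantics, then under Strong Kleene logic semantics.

U; U

In Ł3: φ ∧ φ = F ∧ F = F
φ ∨ φ = F ∨ F = F
(φ ∨ φ) ↔ ψ = F ↔ U = U  [1 − |0−½|]
(φ ∧ φ) ∨ ((φ ∨ φ) ↔ ψ) = F ∨ U = U
In Strong Kleene logic: φ ∧ φ = F ∧ F = F
φ ∨ φ = F ∨ F = F
(φ ∨ φ) ↔ ψ = F ↔ U = U
(φ ∧ φ) ∨ ((φ ∨ φ) ↔ ψ) = F ∨ U = U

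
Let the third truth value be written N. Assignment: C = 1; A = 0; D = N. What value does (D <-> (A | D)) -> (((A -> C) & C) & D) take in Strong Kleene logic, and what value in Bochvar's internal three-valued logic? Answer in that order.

In Strong Kleene logic: A | D = 0 | N = N
D <-> (A | D) = N <-> N = N
A -> C = 0 -> 1 = 1
(A -> C) & C = 1 & 1 = 1
((A -> C) & C) & D = 1 & N = N
(D <-> (A | D)) -> (((A -> C) & C) & D) = N -> N = N  [~N | N]
In Bochvar's internal three-valued logic: A | D = 0 | N = N
D <-> (A | D) = N <-> N = N
A -> C = 0 -> 1 = 1
(A -> C) & C = 1 & 1 = 1
((A -> C) & C) & D = 1 & N = N
(D <-> (A | D)) -> (((A -> C) & C) & D) = N -> N = N  [any arg is the third value ⇒ result is the third value]

N; N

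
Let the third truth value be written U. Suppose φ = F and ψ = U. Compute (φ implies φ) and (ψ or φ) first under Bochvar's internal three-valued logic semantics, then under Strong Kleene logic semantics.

U; U

In Bochvar's internal three-valued logic: φ implies φ = F implies F = T
ψ or φ = U or F = U
(φ implies φ) and (ψ or φ) = T and U = U
In Strong Kleene logic: φ implies φ = F implies F = T
ψ or φ = U or F = U
(φ implies φ) and (ψ or φ) = T and U = U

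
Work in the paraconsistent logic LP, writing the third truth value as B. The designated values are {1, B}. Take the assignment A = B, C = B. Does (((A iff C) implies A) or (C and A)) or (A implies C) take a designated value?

A iff C = B iff B = B
(A iff C) implies A = B implies B = B  [not B or B]
C and A = B and B = B
((A iff C) implies A) or (C and A) = B or B = B
A implies C = B implies B = B
(((A iff C) implies A) or (C and A)) or (A implies C) = B or B = B
B ∈ {1, B}.

Yes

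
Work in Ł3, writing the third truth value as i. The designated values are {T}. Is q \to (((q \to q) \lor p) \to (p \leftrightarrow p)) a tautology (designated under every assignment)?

Every assignment of q, p over {T, i, F} gives a value in {T}.
In particular, with q=i, p=i: q \to (((q \to q) \lor p) \to (p \leftrightarrow p)) = T.

Yes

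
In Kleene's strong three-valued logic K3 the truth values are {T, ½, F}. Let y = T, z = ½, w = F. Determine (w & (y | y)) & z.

y | y = T | T = T
w & (y | y) = F & T = F
(w & (y | y)) & z = F & ½ = F

F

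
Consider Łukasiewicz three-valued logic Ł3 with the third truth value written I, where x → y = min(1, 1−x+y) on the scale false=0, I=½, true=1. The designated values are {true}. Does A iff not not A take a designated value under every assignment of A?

Every assignment of A over {true, I, false} gives a value in {true}.
In particular, with A=I: A iff not not A = true.

Yes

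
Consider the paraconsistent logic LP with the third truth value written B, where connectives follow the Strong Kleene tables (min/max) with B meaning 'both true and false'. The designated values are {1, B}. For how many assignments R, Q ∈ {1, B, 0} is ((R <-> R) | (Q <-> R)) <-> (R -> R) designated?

Of the 9 assignments, 9 give a value in {1, B}.

9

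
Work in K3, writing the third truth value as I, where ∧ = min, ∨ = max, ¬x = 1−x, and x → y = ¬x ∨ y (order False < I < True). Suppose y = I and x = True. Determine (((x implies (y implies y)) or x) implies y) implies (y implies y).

I

y implies y = I implies I = I  [not I or I]
x implies (y implies y) = True implies I = I
(x implies (y implies y)) or x = I or True = True
((x implies (y implies y)) or x) implies y = True implies I = I
y implies y = I implies I = I
(((x implies (y implies y)) or x) implies y) implies (y implies y) = I implies I = I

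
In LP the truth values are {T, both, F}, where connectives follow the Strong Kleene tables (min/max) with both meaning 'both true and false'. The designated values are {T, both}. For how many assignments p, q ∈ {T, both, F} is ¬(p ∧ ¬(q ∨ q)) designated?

8

Of the 9 assignments, 8 give a value in {T, both}.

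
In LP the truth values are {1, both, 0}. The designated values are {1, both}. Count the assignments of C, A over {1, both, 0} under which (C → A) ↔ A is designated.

Of the 9 assignments, 8 give a value in {1, both}.

8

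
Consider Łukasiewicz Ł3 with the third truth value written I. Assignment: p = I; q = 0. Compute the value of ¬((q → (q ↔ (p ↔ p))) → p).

I

p ↔ p = I ↔ I = 1
q ↔ (p ↔ p) = 0 ↔ 1 = 0
q → (q ↔ (p ↔ p)) = 0 → 0 = 1
(q → (q ↔ (p ↔ p))) → p = 1 → I = I
¬((q → (q ↔ (p ↔ p))) → p) = ¬I = I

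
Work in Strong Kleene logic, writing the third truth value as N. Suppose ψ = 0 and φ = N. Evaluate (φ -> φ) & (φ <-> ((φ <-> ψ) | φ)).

φ -> φ = N -> N = N
φ <-> ψ = N <-> 0 = N
(φ <-> ψ) | φ = N | N = N
φ <-> ((φ <-> ψ) | φ) = N <-> N = N
(φ -> φ) & (φ <-> ((φ <-> ψ) | φ)) = N & N = N

N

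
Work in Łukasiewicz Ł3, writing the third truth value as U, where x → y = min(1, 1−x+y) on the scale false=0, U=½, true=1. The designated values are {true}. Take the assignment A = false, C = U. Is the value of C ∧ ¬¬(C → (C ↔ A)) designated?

No

C ↔ A = U ↔ false = U
C → (C ↔ A) = U → U = true
¬(C → (C ↔ A)) = ¬true = false
¬¬(C → (C ↔ A)) = ¬false = true
C ∧ ¬¬(C → (C ↔ A)) = U ∧ true = U
U ∉ {true}.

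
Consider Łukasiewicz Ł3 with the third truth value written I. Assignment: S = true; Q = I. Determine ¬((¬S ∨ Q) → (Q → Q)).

false

¬S = ¬true = false
¬S ∨ Q = false ∨ I = I
Q → Q = I → I = true  [min(1, 1−½+½)]
(¬S ∨ Q) → (Q → Q) = I → true = true
¬((¬S ∨ Q) → (Q → Q)) = ¬true = false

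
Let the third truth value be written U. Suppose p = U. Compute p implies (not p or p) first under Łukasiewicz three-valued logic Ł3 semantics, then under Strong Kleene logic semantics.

T; U

In Łukasiewicz three-valued logic Ł3: not p = not U = U
not p or p = U or U = U
p implies (not p or p) = U implies U = T  [min(1, 1−½+½)]
In Strong Kleene logic: not p = not U = U
not p or p = U or U = U
p implies (not p or p) = U implies U = U  [not U or U]
They differ because Łukasiewicz three-valued logic Ł3 and Strong Kleene logic treat U differently under implication.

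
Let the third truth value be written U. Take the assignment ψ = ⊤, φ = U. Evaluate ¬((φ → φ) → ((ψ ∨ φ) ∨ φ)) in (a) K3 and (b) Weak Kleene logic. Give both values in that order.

⊥; U

In K3: φ → φ = U → U = U  [¬U ∨ U]
ψ ∨ φ = ⊤ ∨ U = ⊤
(ψ ∨ φ) ∨ φ = ⊤ ∨ U = ⊤
(φ → φ) → ((ψ ∨ φ) ∨ φ) = U → ⊤ = ⊤
¬((φ → φ) → ((ψ ∨ φ) ∨ φ)) = ¬⊤ = ⊥
In Weak Kleene logic: φ → φ = U → U = U  [any arg is the third value ⇒ result is the third value]
ψ ∨ φ = ⊤ ∨ U = U
(ψ ∨ φ) ∨ φ = U ∨ U = U
(φ → φ) → ((ψ ∨ φ) ∨ φ) = U → U = U
¬((φ → φ) → ((ψ ∨ φ) ∨ φ)) = ¬U = U
They differ because K3 and Weak Kleene logic treat U differently under the binary connectives.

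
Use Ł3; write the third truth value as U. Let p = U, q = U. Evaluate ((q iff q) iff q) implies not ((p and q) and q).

q iff q = U iff U = True  [1 − |½−½|]
(q iff q) iff q = True iff U = U
p and q = U and U = U
(p and q) and q = U and U = U
not ((p and q) and q) = not U = U
((q iff q) iff q) implies not ((p and q) and q) = U implies U = True

True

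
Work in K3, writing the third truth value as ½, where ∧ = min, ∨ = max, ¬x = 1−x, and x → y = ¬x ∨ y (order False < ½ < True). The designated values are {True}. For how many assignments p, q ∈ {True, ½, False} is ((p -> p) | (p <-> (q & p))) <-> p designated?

Designated under: (p=True, q=True); (p=True, q=½); (p=True, q=False).

3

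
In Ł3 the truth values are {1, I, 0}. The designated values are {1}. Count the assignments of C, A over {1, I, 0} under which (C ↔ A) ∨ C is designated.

5

Of the 9 assignments, 5 give a value in {1}.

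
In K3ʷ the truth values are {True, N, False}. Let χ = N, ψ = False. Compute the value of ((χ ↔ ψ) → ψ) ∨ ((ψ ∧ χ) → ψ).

N

χ ↔ ψ = N ↔ False = N
(χ ↔ ψ) → ψ = N → False = N
ψ ∧ χ = False ∧ N = N
(ψ ∧ χ) → ψ = N → False = N
((χ ↔ ψ) → ψ) ∨ ((ψ ∧ χ) → ψ) = N ∨ N = N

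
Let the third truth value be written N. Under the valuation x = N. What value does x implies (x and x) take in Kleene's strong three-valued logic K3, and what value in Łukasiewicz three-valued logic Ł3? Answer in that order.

N; true

In Kleene's strong three-valued logic K3: x and x = N and N = N
x implies (x and x) = N implies N = N  [not N or N]
In Łukasiewicz three-valued logic Ł3: x and x = N and N = N
x implies (x and x) = N implies N = true  [min(1, 1−½+½)]
They differ because Kleene's strong three-valued logic K3 and Łukasiewicz three-valued logic Ł3 treat N differently under implication.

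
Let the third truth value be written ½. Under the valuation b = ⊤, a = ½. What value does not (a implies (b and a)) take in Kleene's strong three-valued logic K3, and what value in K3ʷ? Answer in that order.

½; ½

In Kleene's strong three-valued logic K3: b and a = ⊤ and ½ = ½
a implies (b and a) = ½ implies ½ = ½
not (a implies (b and a)) = not ½ = ½
In K3ʷ: b and a = ⊤ and ½ = ½
a implies (b and a) = ½ implies ½ = ½  [any arg is the third value ⇒ result is the third value]
not (a implies (b and a)) = not ½ = ½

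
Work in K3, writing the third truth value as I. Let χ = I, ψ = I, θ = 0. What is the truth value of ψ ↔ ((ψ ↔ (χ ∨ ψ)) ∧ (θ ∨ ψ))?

I

χ ∨ ψ = I ∨ I = I
ψ ↔ (χ ∨ ψ) = I ↔ I = I
θ ∨ ψ = 0 ∨ I = I
(ψ ↔ (χ ∨ ψ)) ∧ (θ ∨ ψ) = I ∧ I = I
ψ ↔ ((ψ ↔ (χ ∨ ψ)) ∧ (θ ∨ ψ)) = I ↔ I = I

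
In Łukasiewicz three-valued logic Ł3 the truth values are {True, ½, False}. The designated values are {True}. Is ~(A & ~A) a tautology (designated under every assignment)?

Countermodel: A=½ gives ½, which is not designated.

No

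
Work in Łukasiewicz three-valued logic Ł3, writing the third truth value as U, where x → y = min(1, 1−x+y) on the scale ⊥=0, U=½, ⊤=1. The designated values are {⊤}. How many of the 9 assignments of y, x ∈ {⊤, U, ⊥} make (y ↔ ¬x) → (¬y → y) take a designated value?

7

Of the 9 assignments, 7 give a value in {⊤}.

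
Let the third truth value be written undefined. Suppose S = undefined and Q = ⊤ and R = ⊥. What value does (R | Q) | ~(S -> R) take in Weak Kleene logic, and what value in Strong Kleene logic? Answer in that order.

In Weak Kleene logic: R | Q = ⊥ | ⊤ = ⊤
S -> R = undefined -> ⊥ = undefined
~(S -> R) = ~undefined = undefined
(R | Q) | ~(S -> R) = ⊤ | undefined = undefined
In Strong Kleene logic: R | Q = ⊥ | ⊤ = ⊤
S -> R = undefined -> ⊥ = undefined
~(S -> R) = ~undefined = undefined
(R | Q) | ~(S -> R) = ⊤ | undefined = ⊤
They differ because Weak Kleene logic and Strong Kleene logic treat undefined differently under the binary connectives.

undefined; ⊤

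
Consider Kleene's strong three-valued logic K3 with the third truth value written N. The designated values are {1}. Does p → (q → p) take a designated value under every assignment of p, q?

No

Countermodel: p=N, q=1 gives N, which is not designated.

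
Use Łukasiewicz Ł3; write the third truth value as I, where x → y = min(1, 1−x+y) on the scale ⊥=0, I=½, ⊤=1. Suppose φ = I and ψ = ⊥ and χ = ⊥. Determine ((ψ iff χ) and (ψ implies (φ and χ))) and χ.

⊥

ψ iff χ = ⊥ iff ⊥ = ⊤
φ and χ = I and ⊥ = ⊥
ψ implies (φ and χ) = ⊥ implies ⊥ = ⊤
(ψ iff χ) and (ψ implies (φ and χ)) = ⊤ and ⊤ = ⊤
((ψ iff χ) and (ψ implies (φ and χ))) and χ = ⊤ and ⊥ = ⊥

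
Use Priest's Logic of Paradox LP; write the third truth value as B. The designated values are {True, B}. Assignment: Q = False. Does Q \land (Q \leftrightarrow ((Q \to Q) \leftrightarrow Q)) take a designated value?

Q \to Q = False \to False = True
(Q \to Q) \leftrightarrow Q = True \leftrightarrow False = False
Q \leftrightarrow ((Q \to Q) \leftrightarrow Q) = False \leftrightarrow False = True
Q \land (Q \leftrightarrow ((Q \to Q) \leftrightarrow Q)) = False \land True = False
False ∉ {True, B}.

No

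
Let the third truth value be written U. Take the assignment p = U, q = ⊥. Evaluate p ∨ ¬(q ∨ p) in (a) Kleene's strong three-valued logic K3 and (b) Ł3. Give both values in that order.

In Kleene's strong three-valued logic K3: q ∨ p = ⊥ ∨ U = U
¬(q ∨ p) = ¬U = U
p ∨ ¬(q ∨ p) = U ∨ U = U
In Ł3: q ∨ p = ⊥ ∨ U = U
¬(q ∨ p) = ¬U = U
p ∨ ¬(q ∨ p) = U ∨ U = U

U; U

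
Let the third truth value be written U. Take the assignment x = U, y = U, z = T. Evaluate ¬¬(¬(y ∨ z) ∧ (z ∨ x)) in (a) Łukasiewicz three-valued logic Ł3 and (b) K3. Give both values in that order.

In Łukasiewicz three-valued logic Ł3: y ∨ z = U ∨ T = T
¬(y ∨ z) = ¬T = F
z ∨ x = T ∨ U = T
¬(y ∨ z) ∧ (z ∨ x) = F ∧ T = F
¬(¬(y ∨ z) ∧ (z ∨ x)) = ¬F = T
¬¬(¬(y ∨ z) ∧ (z ∨ x)) = ¬T = F
In K3: y ∨ z = U ∨ T = T
¬(y ∨ z) = ¬T = F
z ∨ x = T ∨ U = T
¬(y ∨ z) ∧ (z ∨ x) = F ∧ T = F
¬(¬(y ∨ z) ∧ (z ∨ x)) = ¬F = T
¬¬(¬(y ∨ z) ∧ (z ∨ x)) = ¬T = F

F; F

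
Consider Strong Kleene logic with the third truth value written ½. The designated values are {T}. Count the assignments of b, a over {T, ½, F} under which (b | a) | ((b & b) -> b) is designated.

7

Of the 9 assignments, 7 give a value in {T}.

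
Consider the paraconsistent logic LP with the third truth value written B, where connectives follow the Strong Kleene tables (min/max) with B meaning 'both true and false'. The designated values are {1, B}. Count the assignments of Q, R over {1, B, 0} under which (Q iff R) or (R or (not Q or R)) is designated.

8

Of the 9 assignments, 8 give a value in {1, B}.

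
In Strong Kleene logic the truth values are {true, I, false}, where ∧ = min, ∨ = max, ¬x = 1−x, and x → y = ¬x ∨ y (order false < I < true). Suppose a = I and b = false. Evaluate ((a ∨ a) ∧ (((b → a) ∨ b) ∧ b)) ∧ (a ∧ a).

false

a ∨ a = I ∨ I = I
b → a = false → I = true  [¬false ∨ I]
(b → a) ∨ b = true ∨ false = true
((b → a) ∨ b) ∧ b = true ∧ false = false
(a ∨ a) ∧ (((b → a) ∨ b) ∧ b) = I ∧ false = false
a ∧ a = I ∧ I = I
((a ∨ a) ∧ (((b → a) ∨ b) ∧ b)) ∧ (a ∧ a) = false ∧ I = false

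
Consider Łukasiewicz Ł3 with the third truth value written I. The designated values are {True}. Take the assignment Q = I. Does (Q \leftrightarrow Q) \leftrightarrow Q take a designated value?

No

Q \leftrightarrow Q = I \leftrightarrow I = True  [1 − |½−½|]
(Q \leftrightarrow Q) \leftrightarrow Q = True \leftrightarrow I = I
I ∉ {True}.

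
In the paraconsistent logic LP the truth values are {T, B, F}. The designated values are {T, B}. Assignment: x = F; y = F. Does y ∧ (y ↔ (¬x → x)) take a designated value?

¬x = ¬F = T
¬x → x = T → F = F
y ↔ (¬x → x) = F ↔ F = T
y ∧ (y ↔ (¬x → x)) = F ∧ T = F
F ∉ {T, B}.

No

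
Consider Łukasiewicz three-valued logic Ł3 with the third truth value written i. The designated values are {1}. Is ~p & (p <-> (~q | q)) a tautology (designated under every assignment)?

No

Countermodel: p=1, q=1 gives 0, which is not designated.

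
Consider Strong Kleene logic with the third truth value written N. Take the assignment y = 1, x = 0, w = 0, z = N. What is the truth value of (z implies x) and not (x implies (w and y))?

z implies x = N implies 0 = N  [not N or 0]
w and y = 0 and 1 = 0
x implies (w and y) = 0 implies 0 = 1
not (x implies (w and y)) = not 1 = 0
(z implies x) and not (x implies (w and y)) = N and 0 = 0

0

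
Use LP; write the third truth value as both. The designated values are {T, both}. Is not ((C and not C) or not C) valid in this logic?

Countermodel: C=F gives F, which is not designated.

No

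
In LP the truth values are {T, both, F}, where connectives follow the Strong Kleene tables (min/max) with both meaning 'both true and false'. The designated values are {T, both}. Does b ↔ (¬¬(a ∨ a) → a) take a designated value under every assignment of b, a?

Countermodel: b=F, a=T gives F, which is not designated.

No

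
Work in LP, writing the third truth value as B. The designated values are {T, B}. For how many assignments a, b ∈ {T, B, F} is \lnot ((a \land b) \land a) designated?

8

Of the 9 assignments, 8 give a value in {T, B}.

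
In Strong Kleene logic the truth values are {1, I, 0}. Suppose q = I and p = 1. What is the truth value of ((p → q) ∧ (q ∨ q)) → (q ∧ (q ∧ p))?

p → q = 1 → I = I
q ∨ q = I ∨ I = I
(p → q) ∧ (q ∨ q) = I ∧ I = I
q ∧ p = I ∧ 1 = I
q ∧ (q ∧ p) = I ∧ I = I
((p → q) ∧ (q ∨ q)) → (q ∧ (q ∧ p)) = I → I = I

I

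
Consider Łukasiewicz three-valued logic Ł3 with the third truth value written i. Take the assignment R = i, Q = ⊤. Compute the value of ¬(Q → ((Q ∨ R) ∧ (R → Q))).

Q ∨ R = ⊤ ∨ i = ⊤
R → Q = i → ⊤ = ⊤  [min(1, 1−½+1)]
(Q ∨ R) ∧ (R → Q) = ⊤ ∧ ⊤ = ⊤
Q → ((Q ∨ R) ∧ (R → Q)) = ⊤ → ⊤ = ⊤
¬(Q → ((Q ∨ R) ∧ (R → Q))) = ¬⊤ = ⊥

⊥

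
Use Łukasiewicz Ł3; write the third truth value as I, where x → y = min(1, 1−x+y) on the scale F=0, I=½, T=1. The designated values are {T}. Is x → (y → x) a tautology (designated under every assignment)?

Every assignment of x, y over {T, I, F} gives a value in {T}.
In particular, with x=I, y=I: x → (y → x) = T.

Yes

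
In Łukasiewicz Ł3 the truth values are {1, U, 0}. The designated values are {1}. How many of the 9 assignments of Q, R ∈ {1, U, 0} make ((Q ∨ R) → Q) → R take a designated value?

Designated under: (Q=1, R=1); (Q=U, R=1); (Q=0, R=1); (Q=0, R=U).

4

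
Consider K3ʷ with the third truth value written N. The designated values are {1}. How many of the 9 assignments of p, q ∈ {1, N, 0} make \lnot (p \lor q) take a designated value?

Designated under: (p=0, q=0).

1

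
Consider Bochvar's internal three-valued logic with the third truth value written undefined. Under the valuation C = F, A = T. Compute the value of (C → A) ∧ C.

F

C → A = F → T = T
(C → A) ∧ C = T ∧ F = F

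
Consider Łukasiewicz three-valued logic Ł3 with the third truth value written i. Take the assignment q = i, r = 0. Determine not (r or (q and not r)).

not r = not 0 = 1
q and not r = i and 1 = i
r or (q and not r) = 0 or i = i
not (r or (q and not r)) = not i = i

i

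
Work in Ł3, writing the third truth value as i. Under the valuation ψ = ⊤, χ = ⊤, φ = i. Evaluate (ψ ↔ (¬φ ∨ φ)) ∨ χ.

⊤

¬φ = ¬i = i
¬φ ∨ φ = i ∨ i = i
ψ ↔ (¬φ ∨ φ) = ⊤ ↔ i = i  [1 − |1−½|]
(ψ ↔ (¬φ ∨ φ)) ∨ χ = i ∨ ⊤ = ⊤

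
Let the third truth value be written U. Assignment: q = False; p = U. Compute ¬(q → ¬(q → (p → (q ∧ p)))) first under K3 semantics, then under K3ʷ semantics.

In K3: q ∧ p = False ∧ U = False
p → (q ∧ p) = U → False = U  [¬U ∨ False]
q → (p → (q ∧ p)) = False → U = True
¬(q → (p → (q ∧ p))) = ¬True = False
q → ¬(q → (p → (q ∧ p))) = False → False = True
¬(q → ¬(q → (p → (q ∧ p)))) = ¬True = False
In K3ʷ: q ∧ p = False ∧ U = U
p → (q ∧ p) = U → U = U
q → (p → (q ∧ p)) = False → U = U
¬(q → (p → (q ∧ p))) = ¬U = U
q → ¬(q → (p → (q ∧ p))) = False → U = U
¬(q → ¬(q → (p → (q ∧ p)))) = ¬U = U
They differ because K3 and K3ʷ treat U differently under the binary connectives.

False; U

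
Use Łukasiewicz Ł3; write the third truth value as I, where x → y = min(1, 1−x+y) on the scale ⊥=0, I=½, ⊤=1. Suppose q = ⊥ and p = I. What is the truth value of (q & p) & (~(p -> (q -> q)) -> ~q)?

⊥

q & p = ⊥ & I = ⊥
q -> q = ⊥ -> ⊥ = ⊤
p -> (q -> q) = I -> ⊤ = ⊤  [min(1, 1−½+1)]
~(p -> (q -> q)) = ~⊤ = ⊥
~q = ~⊥ = ⊤
~(p -> (q -> q)) -> ~q = ⊥ -> ⊤ = ⊤
(q & p) & (~(p -> (q -> q)) -> ~q) = ⊥ & ⊤ = ⊥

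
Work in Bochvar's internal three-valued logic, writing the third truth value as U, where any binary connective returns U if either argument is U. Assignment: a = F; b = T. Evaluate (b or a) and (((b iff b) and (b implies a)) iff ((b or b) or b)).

F

b or a = T or F = T
b iff b = T iff T = T
b implies a = T implies F = F
(b iff b) and (b implies a) = T and F = F
b or b = T or T = T
(b or b) or b = T or T = T
((b iff b) and (b implies a)) iff ((b or b) or b) = F iff T = F
(b or a) and (((b iff b) and (b implies a)) iff ((b or b) or b)) = T and F = F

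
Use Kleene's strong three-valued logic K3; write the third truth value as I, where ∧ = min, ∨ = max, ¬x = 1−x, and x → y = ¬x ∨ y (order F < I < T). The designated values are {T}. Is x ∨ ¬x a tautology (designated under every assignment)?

No

Countermodel: x=I gives I, which is not designated.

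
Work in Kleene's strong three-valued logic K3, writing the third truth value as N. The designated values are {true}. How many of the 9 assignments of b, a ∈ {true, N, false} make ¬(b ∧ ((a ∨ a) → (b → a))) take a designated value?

3

Designated under: (b=false, a=true); (b=false, a=N); (b=false, a=false).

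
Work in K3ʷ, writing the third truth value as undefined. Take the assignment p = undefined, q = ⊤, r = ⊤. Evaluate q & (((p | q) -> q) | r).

p | q = undefined | ⊤ = undefined
(p | q) -> q = undefined -> ⊤ = undefined  [any arg is the third value ⇒ result is the third value]
((p | q) -> q) | r = undefined | ⊤ = undefined
q & (((p | q) -> q) | r) = ⊤ & undefined = undefined

undefined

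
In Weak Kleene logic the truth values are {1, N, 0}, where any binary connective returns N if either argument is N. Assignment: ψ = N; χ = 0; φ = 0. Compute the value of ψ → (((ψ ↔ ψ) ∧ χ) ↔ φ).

ψ ↔ ψ = N ↔ N = N
(ψ ↔ ψ) ∧ χ = N ∧ 0 = N
((ψ ↔ ψ) ∧ χ) ↔ φ = N ↔ 0 = N
ψ → (((ψ ↔ ψ) ∧ χ) ↔ φ) = N → N = N  [any arg is the third value ⇒ result is the third value]

N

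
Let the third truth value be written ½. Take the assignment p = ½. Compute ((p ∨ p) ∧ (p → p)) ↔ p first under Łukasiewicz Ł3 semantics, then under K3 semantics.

T; ½

In Łukasiewicz Ł3: p ∨ p = ½ ∨ ½ = ½
p → p = ½ → ½ = T
(p ∨ p) ∧ (p → p) = ½ ∧ T = ½
((p ∨ p) ∧ (p → p)) ↔ p = ½ ↔ ½ = T
In K3: p ∨ p = ½ ∨ ½ = ½
p → p = ½ → ½ = ½  [¬½ ∨ ½]
(p ∨ p) ∧ (p → p) = ½ ∧ ½ = ½
((p ∨ p) ∧ (p → p)) ↔ p = ½ ↔ ½ = ½
They differ because Łukasiewicz Ł3 and K3 treat ½ differently under implication.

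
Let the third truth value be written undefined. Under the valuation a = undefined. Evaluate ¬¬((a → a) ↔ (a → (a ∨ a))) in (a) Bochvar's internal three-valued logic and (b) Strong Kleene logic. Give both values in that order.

In Bochvar's internal three-valued logic: a → a = undefined → undefined = undefined  [any arg is the third value ⇒ result is the third value]
a ∨ a = undefined ∨ undefined = undefined
a → (a ∨ a) = undefined → undefined = undefined
(a → a) ↔ (a → (a ∨ a)) = undefined ↔ undefined = undefined
¬((a → a) ↔ (a → (a ∨ a))) = ¬undefined = undefined
¬¬((a → a) ↔ (a → (a ∨ a))) = ¬undefined = undefined
In Strong Kleene logic: a → a = undefined → undefined = undefined  [¬undefined ∨ undefined]
a ∨ a = undefined ∨ undefined = undefined
a → (a ∨ a) = undefined → undefined = undefined
(a → a) ↔ (a → (a ∨ a)) = undefined ↔ undefined = undefined
¬((a → a) ↔ (a → (a ∨ a))) = ¬undefined = undefined
¬¬((a → a) ↔ (a → (a ∨ a))) = ¬undefined = undefined

undefined; undefined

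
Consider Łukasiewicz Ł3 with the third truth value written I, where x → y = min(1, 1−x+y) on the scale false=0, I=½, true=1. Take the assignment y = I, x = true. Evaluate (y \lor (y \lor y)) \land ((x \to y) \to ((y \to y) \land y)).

I

y \lor y = I \lor I = I
y \lor (y \lor y) = I \lor I = I
x \to y = true \to I = I  [min(1, 1−1+½)]
y \to y = I \to I = true
(y \to y) \land y = true \land I = I
(x \to y) \to ((y \to y) \land y) = I \to I = true
(y \lor (y \lor y)) \land ((x \to y) \to ((y \to y) \land y)) = I \land true = I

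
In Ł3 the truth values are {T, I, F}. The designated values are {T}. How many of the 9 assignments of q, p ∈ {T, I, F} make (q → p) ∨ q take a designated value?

Of the 9 assignments, 8 give a value in {T}.

8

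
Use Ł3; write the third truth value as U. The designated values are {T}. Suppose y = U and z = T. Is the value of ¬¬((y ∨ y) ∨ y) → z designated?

Yes

y ∨ y = U ∨ U = U
(y ∨ y) ∨ y = U ∨ U = U
¬((y ∨ y) ∨ y) = ¬U = U
¬¬((y ∨ y) ∨ y) = ¬U = U
¬¬((y ∨ y) ∨ y) → z = U → T = T
T ∈ {T}.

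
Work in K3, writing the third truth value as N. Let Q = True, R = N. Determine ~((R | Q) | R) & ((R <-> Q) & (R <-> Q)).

R | Q = N | True = True
(R | Q) | R = True | N = True
~((R | Q) | R) = ~True = False
R <-> Q = N <-> True = N
R <-> Q = N <-> True = N
(R <-> Q) & (R <-> Q) = N & N = N
~((R | Q) | R) & ((R <-> Q) & (R <-> Q)) = False & N = False

False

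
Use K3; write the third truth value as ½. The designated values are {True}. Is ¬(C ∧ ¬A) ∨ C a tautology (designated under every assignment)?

Countermodel: C=½, A=½ gives ½, which is not designated.

No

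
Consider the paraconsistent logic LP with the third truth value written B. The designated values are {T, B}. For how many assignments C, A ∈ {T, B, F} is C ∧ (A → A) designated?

Of the 9 assignments, 6 give a value in {T, B}.

6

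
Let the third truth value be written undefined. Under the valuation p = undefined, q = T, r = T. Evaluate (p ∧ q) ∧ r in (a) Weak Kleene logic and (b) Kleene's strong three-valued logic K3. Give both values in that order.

undefined; undefined

In Weak Kleene logic: p ∧ q = undefined ∧ T = undefined
(p ∧ q) ∧ r = undefined ∧ T = undefined
In Kleene's strong three-valued logic K3: p ∧ q = undefined ∧ T = undefined
(p ∧ q) ∧ r = undefined ∧ T = undefined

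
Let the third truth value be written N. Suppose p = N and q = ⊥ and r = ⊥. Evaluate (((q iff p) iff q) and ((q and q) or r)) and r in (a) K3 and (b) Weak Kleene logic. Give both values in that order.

In K3: q iff p = ⊥ iff N = N
(q iff p) iff q = N iff ⊥ = N
q and q = ⊥ and ⊥ = ⊥
(q and q) or r = ⊥ or ⊥ = ⊥
((q iff p) iff q) and ((q and q) or r) = N and ⊥ = ⊥
(((q iff p) iff q) and ((q and q) or r)) and r = ⊥ and ⊥ = ⊥
In Weak Kleene logic: q iff p = ⊥ iff N = N
(q iff p) iff q = N iff ⊥ = N
q and q = ⊥ and ⊥ = ⊥
(q and q) or r = ⊥ or ⊥ = ⊥
((q iff p) iff q) and ((q and q) or r) = N and ⊥ = N
(((q iff p) iff q) and ((q and q) or r)) and r = N and ⊥ = N
They differ because K3 and Weak Kleene logic treat N differently under the binary connectives.

⊥; N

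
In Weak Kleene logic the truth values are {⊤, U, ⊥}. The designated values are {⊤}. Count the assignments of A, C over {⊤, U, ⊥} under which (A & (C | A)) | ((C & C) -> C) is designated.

Designated under: (A=⊤, C=⊤); (A=⊤, C=⊥); (A=⊥, C=⊤); (A=⊥, C=⊥).

4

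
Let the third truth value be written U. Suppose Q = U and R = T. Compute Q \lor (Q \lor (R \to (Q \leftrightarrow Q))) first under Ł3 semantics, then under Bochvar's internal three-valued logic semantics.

In Ł3: Q \leftrightarrow Q = U \leftrightarrow U = T  [1 − |½−½|]
R \to (Q \leftrightarrow Q) = T \to T = T
Q \lor (R \to (Q \leftrightarrow Q)) = U \lor T = T
Q \lor (Q \lor (R \to (Q \leftrightarrow Q))) = U \lor T = T
In Bochvar's internal three-valued logic: Q \leftrightarrow Q = U \leftrightarrow U = U
R \to (Q \leftrightarrow Q) = T \to U = U  [any arg is the third value ⇒ result is the third value]
Q \lor (R \to (Q \leftrightarrow Q)) = U \lor U = U
Q \lor (Q \lor (R \to (Q \leftrightarrow Q))) = U \lor U = U
They differ because Ł3 and Bochvar's internal three-valued logic treat U differently under the binary connectives.

T; U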